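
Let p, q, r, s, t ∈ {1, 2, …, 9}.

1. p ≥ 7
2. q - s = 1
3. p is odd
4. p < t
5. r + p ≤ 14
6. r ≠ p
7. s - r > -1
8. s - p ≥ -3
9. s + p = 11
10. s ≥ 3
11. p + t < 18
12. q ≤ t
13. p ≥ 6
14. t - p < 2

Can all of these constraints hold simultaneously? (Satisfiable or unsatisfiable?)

Satisfiable

Setting (p, q, r, s, t) = (7, 5, 4, 4, 8) satisfies everything: constraint 2: q - s = 1; constraint 5: r + p = 11; constraint 7: s - r = 0, and the others follow.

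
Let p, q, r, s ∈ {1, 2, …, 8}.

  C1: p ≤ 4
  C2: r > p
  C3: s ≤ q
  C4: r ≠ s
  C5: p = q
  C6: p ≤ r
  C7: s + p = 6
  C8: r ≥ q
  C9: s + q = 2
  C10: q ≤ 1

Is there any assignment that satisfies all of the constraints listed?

From constraints 3 and 10: s ≤ q ≤ 1. From constraint 1: p ≤ 4. Hence s + p ≤ 5. But constraint 7 requires s + p = 6, and 6 > 5. Contradiction.

Unsatisfiable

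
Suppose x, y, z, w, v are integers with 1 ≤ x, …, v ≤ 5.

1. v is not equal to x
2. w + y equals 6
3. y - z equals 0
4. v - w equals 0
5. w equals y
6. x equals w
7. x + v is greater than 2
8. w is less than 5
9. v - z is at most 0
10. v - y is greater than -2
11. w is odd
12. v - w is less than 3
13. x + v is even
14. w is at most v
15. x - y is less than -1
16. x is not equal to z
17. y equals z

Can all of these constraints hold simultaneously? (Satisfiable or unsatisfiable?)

From constraints 5, 6, and 17, x = w = y = z, so x = z. But constraint 16 says x ≠ z. Contradiction.

Unsatisfiable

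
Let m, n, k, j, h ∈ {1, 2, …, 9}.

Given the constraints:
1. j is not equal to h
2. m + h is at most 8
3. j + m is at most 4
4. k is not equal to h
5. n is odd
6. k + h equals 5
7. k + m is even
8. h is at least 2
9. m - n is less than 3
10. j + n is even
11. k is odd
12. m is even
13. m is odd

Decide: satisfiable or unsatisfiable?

Constraint 11 makes k odd and constraint 12 makes m even, so k + m must be odd. Constraint 7 says k + m is even — contradiction.

Unsatisfiable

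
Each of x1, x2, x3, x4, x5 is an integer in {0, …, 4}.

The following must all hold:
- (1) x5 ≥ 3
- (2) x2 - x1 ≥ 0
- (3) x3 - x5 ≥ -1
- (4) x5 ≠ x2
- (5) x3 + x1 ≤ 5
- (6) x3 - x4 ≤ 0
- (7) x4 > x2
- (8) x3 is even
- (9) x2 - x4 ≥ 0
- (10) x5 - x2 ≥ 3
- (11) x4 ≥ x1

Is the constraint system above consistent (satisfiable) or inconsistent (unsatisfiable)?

Constraints 3, 6, 9, and 10 give x3 − x5 ≥ -1, x5 − x2 ≥ 3, x2 − x4 ≥ 0, x4 − x3 ≥ 0.
Adding all 4 inequalities: the left sides telescope to 0, and the right sides sum to (-1) + 3 + 0 + 0 = 2. So 0 ≥ 2, which is false.

Unsatisfiable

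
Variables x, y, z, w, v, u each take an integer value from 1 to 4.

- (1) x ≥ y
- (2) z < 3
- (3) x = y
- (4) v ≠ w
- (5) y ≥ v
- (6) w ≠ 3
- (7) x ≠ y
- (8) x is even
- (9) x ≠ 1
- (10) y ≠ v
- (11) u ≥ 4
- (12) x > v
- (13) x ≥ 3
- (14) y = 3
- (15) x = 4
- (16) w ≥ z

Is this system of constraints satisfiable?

Unsatisfiable

Constraint 15 fixes x = 4 and constraint 14 fixes y = 3, but constraint 3 requires x = y. Since 4 ≠ 3, contradiction.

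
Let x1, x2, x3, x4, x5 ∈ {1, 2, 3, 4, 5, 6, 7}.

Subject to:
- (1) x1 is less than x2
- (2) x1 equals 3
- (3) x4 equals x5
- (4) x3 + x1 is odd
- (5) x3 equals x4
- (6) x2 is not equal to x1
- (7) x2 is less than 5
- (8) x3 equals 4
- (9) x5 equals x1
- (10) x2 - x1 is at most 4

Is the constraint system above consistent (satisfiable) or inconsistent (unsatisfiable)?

Unsatisfiable

Constraint 8 fixes x3 = 4 and constraint 2 fixes x1 = 3. Constraints 3, 5, and 9 give x3 = x4 = x5 = x1, so x3 = x1. But 4 ≠ 3 — contradiction.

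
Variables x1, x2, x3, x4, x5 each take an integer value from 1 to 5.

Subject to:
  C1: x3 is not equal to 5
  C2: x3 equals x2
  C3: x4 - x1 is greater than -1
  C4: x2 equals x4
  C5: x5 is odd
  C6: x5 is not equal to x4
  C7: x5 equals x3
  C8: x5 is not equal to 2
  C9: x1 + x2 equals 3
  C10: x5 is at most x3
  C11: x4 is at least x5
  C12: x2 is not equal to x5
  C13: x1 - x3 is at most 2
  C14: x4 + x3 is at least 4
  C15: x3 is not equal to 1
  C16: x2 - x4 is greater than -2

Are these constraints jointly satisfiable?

Unsatisfiable

From constraints 2, 4, and 7, x5 = x3 = x2 = x4, so x5 = x4. But constraint 6 says x5 ≠ x4. Contradiction.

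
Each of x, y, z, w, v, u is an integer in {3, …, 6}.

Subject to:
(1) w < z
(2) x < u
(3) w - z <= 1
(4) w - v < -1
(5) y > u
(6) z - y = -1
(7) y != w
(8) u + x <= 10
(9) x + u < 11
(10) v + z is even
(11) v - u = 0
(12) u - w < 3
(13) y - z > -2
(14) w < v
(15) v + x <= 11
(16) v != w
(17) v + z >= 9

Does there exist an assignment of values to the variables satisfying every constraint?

Take x = 3, y = 6, z = 5, w = 3, v = 5, u = 5. Then constraint 3: w - z = -2; constraint 4: w - v = -2; constraint 6: z - y = -1, and every other listed constraint is also met.

Satisfiable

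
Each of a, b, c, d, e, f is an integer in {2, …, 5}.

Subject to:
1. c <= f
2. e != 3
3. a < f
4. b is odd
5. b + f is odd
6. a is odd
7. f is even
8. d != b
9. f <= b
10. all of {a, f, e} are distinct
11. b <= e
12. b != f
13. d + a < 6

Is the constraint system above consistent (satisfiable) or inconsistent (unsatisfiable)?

Satisfiable

Setting (a, b, c, d, e, f) = (3, 5, 4, 2, 5, 4) satisfies everything: constraint 10: values 3, 4, 5 are distinct; constraint 13: d + a = 5, and the others follow.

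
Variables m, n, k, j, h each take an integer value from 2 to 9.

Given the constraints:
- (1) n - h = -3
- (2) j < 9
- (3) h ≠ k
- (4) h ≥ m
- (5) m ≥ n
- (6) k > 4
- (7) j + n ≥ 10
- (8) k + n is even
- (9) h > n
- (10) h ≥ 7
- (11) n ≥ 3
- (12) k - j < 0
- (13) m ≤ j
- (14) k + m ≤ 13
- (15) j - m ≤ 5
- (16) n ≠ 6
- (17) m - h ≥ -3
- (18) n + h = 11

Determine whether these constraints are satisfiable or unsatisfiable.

Satisfiable

One satisfying assignment is m = 4, n = 4, k = 6, j = 8, h = 7.
For the less obvious constraints — constraint 1: n - h = -3; constraint 7: j + n = 12; constraint 12: k - j = -2 — and the others hold by inspection.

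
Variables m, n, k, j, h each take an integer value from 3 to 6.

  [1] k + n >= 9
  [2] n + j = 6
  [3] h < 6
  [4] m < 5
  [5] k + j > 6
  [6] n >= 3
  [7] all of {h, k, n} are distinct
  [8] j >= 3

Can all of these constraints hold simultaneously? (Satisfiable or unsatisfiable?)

Setting (m, n, k, j, h) = (3, 3, 6, 3, 5) satisfies everything: constraint 1: k + n = 9; constraint 2: n + j = 6, and the others follow.

Satisfiable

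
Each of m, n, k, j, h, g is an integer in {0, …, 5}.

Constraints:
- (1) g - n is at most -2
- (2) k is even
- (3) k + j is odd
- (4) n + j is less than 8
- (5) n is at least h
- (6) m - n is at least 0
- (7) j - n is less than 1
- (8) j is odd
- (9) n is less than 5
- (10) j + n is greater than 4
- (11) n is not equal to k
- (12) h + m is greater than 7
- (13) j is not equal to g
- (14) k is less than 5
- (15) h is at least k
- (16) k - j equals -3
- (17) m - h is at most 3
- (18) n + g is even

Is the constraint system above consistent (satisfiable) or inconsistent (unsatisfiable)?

Take m = 5, n = 3, k = 0, j = 3, h = 3, g = 1. Then constraint 1: g - n = -2; constraint 4: n + j = 6; constraint 6: m - n = 2, and every other listed constraint is also met.

Satisfiable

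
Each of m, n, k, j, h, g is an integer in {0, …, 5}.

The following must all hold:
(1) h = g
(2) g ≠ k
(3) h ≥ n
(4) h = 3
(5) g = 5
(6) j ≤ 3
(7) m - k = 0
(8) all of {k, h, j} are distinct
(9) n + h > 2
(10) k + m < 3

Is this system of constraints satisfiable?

Unsatisfiable

Constraint 4 fixes h = 3 and constraint 5 fixes g = 5, but constraint 1 requires h = g. Since 3 ≠ 5, contradiction.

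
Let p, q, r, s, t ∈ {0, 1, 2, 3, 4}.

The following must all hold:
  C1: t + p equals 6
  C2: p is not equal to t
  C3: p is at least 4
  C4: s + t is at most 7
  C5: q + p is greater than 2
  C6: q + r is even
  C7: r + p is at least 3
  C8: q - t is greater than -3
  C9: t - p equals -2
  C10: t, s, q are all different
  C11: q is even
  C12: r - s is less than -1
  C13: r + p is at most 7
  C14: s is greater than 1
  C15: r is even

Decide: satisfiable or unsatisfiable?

Satisfiable

Take p = 4, q = 0, r = 0, s = 3, t = 2. Then constraint 1: t + p = 6; constraint 4: s + t = 5; constraint 5: q + p = 4, and every other listed constraint is also met.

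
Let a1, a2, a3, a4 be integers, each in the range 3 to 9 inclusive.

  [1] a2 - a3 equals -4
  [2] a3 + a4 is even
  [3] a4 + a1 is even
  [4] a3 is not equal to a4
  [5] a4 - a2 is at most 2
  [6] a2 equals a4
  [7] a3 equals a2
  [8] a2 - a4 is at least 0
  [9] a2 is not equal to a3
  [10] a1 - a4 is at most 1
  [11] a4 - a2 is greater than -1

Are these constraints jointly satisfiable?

Unsatisfiable

From constraints 6 and 7, a3 = a2 = a4, so a3 = a4. But constraint 4 says a3 ≠ a4. Contradiction.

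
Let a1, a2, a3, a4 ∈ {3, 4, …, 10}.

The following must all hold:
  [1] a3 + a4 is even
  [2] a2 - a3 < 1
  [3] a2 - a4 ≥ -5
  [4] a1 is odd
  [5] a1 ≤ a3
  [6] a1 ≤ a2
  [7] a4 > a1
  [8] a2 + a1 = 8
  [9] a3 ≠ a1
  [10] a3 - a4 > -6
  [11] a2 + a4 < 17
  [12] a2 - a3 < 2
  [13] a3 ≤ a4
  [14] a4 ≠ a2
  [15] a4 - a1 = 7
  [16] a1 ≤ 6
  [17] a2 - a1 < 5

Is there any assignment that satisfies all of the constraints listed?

Satisfiable

The assignment a1 = 3, a2 = 5, a3 = 6, a4 = 10 works:
  constraint 2 holds since a2 - a3 = -1.
  constraint 3 holds since a2 - a4 = -5.
  constraint 8 holds since a2 + a1 = 8.
The rest check out directly.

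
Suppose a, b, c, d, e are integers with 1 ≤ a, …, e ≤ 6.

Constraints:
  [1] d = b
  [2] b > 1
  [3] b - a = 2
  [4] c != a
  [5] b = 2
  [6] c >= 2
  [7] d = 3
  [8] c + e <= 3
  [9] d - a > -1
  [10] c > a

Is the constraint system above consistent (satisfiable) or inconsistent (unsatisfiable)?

Constraint 7 fixes d = 3 and constraint 5 fixes b = 2, but constraint 1 requires d = b. Since 3 ≠ 2, contradiction.

Unsatisfiable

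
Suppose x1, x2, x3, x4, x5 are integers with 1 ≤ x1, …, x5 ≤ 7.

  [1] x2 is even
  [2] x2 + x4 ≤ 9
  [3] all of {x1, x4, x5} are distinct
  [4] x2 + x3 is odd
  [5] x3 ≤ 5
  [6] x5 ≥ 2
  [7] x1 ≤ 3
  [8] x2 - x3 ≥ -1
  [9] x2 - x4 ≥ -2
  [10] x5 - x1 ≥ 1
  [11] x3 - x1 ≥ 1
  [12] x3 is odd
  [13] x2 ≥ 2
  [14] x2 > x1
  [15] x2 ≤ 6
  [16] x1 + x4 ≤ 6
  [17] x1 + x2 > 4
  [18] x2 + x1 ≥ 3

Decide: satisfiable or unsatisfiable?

Try x1 = 1, x2 = 4, x3 = 3, x4 = 3, x5 = 2.
Check constraint 2: x2 + x4 = 7; constraint 8: x2 - x3 = 1. The remaining constraints are straightforward to verify.

Satisfiable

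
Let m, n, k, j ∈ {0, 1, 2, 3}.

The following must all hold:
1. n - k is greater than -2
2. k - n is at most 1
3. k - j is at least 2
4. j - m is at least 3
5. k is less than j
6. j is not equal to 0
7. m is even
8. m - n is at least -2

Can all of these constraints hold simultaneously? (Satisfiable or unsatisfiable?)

Unsatisfiable

Constraints 2, 3, 4, and 8 give m − n ≥ -2, n − k ≥ -1, k − j ≥ 2, j − m ≥ 3.
Adding all 4 inequalities: the left sides telescope to 0, and the right sides sum to (-2) + (-1) + 2 + 3 = 2. So 0 ≥ 2, which is false.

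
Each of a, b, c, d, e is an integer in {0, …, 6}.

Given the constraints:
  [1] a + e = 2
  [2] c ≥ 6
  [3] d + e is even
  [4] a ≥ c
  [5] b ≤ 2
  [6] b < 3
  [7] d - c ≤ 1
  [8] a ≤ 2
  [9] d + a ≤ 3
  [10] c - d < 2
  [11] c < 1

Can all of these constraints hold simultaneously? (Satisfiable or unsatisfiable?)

From constraints 2 and 4: a ≥ c and c ≥ 6, so a ≥ 6. From constraint 8: a ≤ 2. But 2 < 6, so no value of a works.

Unsatisfiable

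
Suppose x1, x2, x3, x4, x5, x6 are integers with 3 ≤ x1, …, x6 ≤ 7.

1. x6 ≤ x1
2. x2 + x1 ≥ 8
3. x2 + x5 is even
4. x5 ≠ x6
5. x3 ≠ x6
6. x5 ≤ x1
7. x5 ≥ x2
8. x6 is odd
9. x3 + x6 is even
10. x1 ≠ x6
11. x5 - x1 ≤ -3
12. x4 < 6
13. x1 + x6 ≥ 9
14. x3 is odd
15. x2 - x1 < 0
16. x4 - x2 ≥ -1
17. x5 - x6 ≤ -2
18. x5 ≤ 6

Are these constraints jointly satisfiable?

One satisfying assignment is x1 = 6, x2 = 3, x3 = 3, x4 = 3, x5 = 3, x6 = 5.
For the less obvious constraints — constraint 2: x2 + x1 = 9; constraint 11: x5 - x1 = -3 — and the others hold by inspection.

Satisfiable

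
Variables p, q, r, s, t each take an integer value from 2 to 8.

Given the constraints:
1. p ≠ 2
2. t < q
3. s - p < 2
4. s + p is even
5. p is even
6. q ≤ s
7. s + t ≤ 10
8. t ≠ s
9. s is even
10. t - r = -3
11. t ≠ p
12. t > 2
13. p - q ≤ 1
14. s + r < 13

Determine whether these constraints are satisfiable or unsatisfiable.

The assignment p = 6, q = 5, r = 6, s = 6, t = 3 works:
  constraint 3 holds since s - p = 0.
  constraint 7 holds since s + t = 9.
  constraint 10 holds since t - r = -3.
The rest check out directly.

Satisfiable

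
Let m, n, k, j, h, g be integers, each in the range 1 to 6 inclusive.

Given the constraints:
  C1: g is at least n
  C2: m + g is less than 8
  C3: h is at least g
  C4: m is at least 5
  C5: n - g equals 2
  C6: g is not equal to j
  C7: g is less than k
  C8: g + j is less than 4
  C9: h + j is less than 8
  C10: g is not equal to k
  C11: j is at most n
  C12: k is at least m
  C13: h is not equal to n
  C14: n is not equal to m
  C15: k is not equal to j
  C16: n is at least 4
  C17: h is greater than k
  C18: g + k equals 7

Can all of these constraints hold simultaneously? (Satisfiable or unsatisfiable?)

From constraints 1 and 16: g ≥ n ≥ 4. From constraints 4 and 12: k ≥ m ≥ 5. Hence g + k ≥ 9. But constraint 18 requires g + k = 7, and 7 < 9. Contradiction.

Unsatisfiable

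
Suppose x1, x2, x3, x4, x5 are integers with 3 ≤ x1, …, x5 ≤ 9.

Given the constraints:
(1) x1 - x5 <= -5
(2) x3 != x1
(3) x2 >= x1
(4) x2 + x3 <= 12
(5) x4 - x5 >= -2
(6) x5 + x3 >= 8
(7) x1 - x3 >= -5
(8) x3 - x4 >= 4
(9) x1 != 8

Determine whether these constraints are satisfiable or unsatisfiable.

Constraints 1, 5, 7, and 8 give x5 − x1 ≥ 5, x1 − x3 ≥ -5, x3 − x4 ≥ 4, x4 − x5 ≥ -2.
Adding all 4 inequalities: the left sides telescope to 0, and the right sides sum to 5 + (-5) + 4 + (-2) = 2. So 0 ≥ 2, which is false.

Unsatisfiable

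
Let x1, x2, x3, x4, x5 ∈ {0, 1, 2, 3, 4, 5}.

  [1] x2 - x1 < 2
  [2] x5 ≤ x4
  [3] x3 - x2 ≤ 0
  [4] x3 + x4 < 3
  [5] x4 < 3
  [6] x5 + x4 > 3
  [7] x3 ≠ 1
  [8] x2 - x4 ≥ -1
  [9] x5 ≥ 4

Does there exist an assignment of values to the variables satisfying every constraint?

From constraints 2 and 9: x4 ≥ x5 and x5 ≥ 4, so x4 ≥ 4. From constraint 5: x4 ≤ 2. But 2 < 4, so no value of x4 works.

Unsatisfiable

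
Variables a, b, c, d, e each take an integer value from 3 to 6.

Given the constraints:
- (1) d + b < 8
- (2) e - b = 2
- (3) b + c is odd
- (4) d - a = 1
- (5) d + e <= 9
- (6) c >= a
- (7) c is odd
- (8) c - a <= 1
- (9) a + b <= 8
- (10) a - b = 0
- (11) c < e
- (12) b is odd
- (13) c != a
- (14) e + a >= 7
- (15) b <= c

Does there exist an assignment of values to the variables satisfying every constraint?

Constraint 12 makes b odd and constraint 7 makes c odd, so b + c must be even. Constraint 3 says b + c is odd — contradiction.

Unsatisfiable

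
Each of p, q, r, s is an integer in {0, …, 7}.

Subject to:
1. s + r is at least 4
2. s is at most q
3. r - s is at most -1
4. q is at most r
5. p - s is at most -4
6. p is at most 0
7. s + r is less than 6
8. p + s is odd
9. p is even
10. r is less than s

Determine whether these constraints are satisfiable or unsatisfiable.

Constraints 2, 3, and 4 give s ≤ q, q ≤ r, r < s. Chaining: s ≤ q ≤ r < s, which forces s < s — impossible.

Unsatisfiable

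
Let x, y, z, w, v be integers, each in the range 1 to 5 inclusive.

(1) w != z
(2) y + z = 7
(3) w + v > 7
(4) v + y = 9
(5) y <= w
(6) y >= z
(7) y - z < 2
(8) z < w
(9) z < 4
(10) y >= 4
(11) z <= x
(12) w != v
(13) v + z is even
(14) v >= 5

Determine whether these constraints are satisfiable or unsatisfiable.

Setting (x, y, z, w, v) = (5, 4, 3, 4, 5) satisfies everything: constraint 2: y + z = 7; constraint 3: w + v = 9; constraint 4: v + y = 9, and the others follow.

Satisfiable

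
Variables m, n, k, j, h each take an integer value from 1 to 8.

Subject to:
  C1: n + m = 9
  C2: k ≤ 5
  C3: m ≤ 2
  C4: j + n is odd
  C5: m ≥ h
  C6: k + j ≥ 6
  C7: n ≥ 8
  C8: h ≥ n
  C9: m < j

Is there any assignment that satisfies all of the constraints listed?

From constraints 7 and 8: h ≥ n and n ≥ 8, so h ≥ 8. From constraints 3 and 5: h ≤ m and m ≤ 2, so h ≤ 2. But 2 < 8, so no value of h works.

Unsatisfiable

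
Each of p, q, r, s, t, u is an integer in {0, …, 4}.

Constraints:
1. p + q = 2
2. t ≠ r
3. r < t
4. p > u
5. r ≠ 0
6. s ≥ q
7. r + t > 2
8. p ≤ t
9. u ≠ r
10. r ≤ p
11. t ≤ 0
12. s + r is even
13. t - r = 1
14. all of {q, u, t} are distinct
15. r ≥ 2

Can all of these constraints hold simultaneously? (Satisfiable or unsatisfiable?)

From constraints 10 and 15: p ≥ r and r ≥ 2, so p ≥ 2. From constraints 8 and 11: p ≤ t and t ≤ 0, so p ≤ 0. But 0 < 2, so no value of p works.

Unsatisfiable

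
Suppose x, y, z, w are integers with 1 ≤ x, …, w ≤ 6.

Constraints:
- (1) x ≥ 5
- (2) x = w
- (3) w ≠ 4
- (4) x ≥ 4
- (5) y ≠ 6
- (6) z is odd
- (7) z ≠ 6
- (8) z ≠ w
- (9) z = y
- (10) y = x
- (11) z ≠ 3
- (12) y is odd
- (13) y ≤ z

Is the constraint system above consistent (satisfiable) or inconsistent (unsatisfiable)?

Unsatisfiable

From constraints 2, 9, and 10, z = y = x = w, so z = w. But constraint 8 says z ≠ w. Contradiction.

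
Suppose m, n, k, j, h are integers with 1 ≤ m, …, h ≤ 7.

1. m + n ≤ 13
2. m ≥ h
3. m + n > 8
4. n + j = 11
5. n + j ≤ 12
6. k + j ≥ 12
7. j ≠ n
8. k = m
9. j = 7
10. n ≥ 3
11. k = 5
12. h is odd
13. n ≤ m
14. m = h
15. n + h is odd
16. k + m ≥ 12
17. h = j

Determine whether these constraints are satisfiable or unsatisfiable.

Unsatisfiable

Constraint 11 fixes k = 5 and constraint 9 fixes j = 7. Constraints 8, 14, and 17 give k = m = h = j, so k = j. But 5 ≠ 7 — contradiction.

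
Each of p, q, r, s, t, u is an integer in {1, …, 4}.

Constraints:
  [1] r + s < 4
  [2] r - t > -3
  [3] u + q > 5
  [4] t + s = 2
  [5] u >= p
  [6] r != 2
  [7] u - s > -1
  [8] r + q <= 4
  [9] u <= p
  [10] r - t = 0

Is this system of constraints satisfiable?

Satisfiable

One satisfying assignment is p = 3, q = 3, r = 1, s = 1, t = 1, u = 3.
For the less obvious constraints — constraint 1: r + s = 2; constraint 2: r - t = 0; constraint 3: u + q = 6 — and the others hold by inspection.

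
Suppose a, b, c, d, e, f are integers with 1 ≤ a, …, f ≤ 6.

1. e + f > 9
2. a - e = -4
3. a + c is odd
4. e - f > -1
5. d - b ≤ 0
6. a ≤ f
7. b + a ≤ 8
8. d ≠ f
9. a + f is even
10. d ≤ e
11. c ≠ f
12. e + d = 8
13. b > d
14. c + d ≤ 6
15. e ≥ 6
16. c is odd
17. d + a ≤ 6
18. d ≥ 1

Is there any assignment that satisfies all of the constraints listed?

Satisfiable

Try a = 2, b = 3, c = 3, d = 2, e = 6, f = 6.
Check constraint 1: e + f = 12; constraint 2: a - e = -4. The remaining constraints are straightforward to verify.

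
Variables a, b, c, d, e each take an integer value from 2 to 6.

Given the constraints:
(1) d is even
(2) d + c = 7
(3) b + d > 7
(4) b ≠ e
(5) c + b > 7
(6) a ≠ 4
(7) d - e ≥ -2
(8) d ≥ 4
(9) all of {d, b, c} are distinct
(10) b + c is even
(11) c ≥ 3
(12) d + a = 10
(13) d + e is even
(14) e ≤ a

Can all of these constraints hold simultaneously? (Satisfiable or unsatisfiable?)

Satisfiable

Try a = 6, b = 5, c = 3, d = 4, e = 6.
Check constraint 2: d + c = 7; constraint 3: b + d = 9. The remaining constraints are straightforward to verify.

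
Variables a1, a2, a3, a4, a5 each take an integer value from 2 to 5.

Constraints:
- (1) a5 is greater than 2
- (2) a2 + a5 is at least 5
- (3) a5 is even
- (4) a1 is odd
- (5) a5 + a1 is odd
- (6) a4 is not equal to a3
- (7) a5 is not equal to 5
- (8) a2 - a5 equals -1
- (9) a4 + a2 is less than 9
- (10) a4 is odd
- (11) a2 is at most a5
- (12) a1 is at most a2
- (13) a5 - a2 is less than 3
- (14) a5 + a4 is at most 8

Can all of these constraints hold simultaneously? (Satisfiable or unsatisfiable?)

Setting (a1, a2, a3, a4, a5) = (3, 3, 2, 3, 4) satisfies everything: constraint 2: a2 + a5 = 7; constraint 8: a2 - a5 = -1, and the others follow.

Satisfiable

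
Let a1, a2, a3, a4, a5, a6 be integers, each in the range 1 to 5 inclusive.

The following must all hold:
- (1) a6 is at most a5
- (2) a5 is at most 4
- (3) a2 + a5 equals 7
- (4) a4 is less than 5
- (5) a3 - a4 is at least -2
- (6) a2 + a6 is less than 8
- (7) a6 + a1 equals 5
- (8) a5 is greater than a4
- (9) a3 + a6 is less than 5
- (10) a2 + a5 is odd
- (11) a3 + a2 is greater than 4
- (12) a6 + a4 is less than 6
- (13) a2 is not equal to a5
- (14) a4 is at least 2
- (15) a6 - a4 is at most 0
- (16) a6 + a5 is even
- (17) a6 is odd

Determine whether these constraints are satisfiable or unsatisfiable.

Satisfiable

One satisfying assignment is a1 = 4, a2 = 4, a3 = 2, a4 = 2, a5 = 3, a6 = 1.
For the less obvious constraints — constraint 3: a2 + a5 = 7; constraint 5: a3 - a4 = 0; constraint 6: a2 + a6 = 5 — and the others hold by inspection.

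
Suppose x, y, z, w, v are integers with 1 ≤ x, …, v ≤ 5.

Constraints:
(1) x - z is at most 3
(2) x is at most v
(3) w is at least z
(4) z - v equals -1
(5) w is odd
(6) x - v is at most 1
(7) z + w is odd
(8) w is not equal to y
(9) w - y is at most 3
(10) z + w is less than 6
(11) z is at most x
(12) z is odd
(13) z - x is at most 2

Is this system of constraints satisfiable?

Unsatisfiable

Constraint 12 makes z odd and constraint 5 makes w odd, so z + w must be even. Constraint 7 says z + w is odd — contradiction.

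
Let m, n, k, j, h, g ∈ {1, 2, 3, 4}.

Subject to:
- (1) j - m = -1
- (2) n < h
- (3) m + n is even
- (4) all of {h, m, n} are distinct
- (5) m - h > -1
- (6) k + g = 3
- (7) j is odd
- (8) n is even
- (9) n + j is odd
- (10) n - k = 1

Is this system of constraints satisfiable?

Satisfiable

The assignment m = 4, n = 2, k = 1, j = 3, h = 3, g = 2 works:
  constraint 1 holds since j - m = -1.
  constraint 5 holds since m - h = 1.
  constraint 6 holds since k + g = 3.
The rest check out directly.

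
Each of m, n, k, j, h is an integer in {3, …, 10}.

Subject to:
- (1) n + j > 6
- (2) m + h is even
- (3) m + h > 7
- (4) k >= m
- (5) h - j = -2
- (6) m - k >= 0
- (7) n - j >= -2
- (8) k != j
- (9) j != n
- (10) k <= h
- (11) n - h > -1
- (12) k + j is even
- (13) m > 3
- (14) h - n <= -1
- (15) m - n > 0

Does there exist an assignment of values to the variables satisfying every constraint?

Constraints 4, 10, 14, and 15 give h < n, n < m, m ≤ k, k ≤ h. Chaining: h < n < m ≤ k ≤ h, which forces h < h — impossible.

Unsatisfiable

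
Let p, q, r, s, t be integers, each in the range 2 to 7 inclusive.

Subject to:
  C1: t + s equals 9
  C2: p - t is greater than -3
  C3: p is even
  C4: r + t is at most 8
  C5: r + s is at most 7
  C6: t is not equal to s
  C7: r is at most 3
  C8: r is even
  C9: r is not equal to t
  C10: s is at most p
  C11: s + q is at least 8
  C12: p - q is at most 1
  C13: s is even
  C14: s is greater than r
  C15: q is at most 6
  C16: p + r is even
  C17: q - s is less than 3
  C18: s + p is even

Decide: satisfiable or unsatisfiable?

Try p = 4, q = 4, r = 2, s = 4, t = 5.
Check constraint 1: t + s = 9; constraint 2: p - t = -1; constraint 4: r + t = 7. The remaining constraints are straightforward to verify.

Satisfiable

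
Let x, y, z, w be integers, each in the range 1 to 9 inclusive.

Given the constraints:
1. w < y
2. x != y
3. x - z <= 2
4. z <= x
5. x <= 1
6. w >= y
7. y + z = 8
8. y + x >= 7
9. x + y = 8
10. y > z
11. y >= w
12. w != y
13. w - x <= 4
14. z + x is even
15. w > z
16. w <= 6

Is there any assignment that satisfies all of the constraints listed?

Unsatisfiable

From constraints 6 and 16: y ≤ w ≤ 6. From constraints 4 and 5: z ≤ x ≤ 1. Hence y + z ≤ 7. But constraint 7 requires y + z = 8, and 8 > 7. Contradiction.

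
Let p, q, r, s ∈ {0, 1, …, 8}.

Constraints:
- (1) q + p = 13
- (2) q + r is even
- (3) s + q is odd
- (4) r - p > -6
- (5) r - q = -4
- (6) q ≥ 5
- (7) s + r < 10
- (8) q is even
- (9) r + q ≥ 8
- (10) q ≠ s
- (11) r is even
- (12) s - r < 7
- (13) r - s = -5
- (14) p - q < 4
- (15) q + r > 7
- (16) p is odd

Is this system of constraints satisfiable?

Satisfiable

Take p = 7, q = 6, r = 2, s = 7. Then constraint 1: q + p = 13; constraint 4: r - p = -5; constraint 5: r - q = -4, and every other listed constraint is also met.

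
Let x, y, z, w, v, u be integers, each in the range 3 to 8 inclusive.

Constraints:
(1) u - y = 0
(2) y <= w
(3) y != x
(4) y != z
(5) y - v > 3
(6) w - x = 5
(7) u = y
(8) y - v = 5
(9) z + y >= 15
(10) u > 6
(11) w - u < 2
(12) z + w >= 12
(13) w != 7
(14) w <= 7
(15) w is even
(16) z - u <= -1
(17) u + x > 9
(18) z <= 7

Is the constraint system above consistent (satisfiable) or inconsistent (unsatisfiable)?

From constraint 18: z ≤ 7. From constraints 2 and 14: y ≤ w ≤ 7. Hence z + y ≤ 14. But constraint 9 requires z + y ≥ 15, and 15 > 14. Contradiction.

Unsatisfiable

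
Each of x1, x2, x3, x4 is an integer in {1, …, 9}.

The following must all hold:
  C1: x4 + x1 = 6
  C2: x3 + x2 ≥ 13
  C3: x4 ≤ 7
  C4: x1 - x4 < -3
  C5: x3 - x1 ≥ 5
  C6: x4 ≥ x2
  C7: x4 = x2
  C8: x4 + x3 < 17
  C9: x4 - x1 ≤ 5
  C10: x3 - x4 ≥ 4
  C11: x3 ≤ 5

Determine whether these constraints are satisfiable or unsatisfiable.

From constraint 11: x3 ≤ 5. From constraints 3 and 6: x2 ≤ x4 ≤ 7. Hence x3 + x2 ≤ 12. But constraint 2 requires x3 + x2 ≥ 13, and 13 > 12. Contradiction.

Unsatisfiable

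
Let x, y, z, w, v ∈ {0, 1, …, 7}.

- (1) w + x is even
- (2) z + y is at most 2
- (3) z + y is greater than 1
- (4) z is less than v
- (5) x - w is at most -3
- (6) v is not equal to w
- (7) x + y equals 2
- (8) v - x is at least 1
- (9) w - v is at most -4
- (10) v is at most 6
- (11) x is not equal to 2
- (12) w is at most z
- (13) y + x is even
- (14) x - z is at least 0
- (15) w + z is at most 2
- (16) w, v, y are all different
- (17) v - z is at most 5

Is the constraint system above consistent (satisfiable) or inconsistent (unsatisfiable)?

Unsatisfiable

Constraints 5, 9, 14, and 17 give v − w ≥ 4, w − x ≥ 3, x − z ≥ 0, z − v ≥ -5.
Adding all 4 inequalities: the left sides telescope to 0, and the right sides sum to 4 + 3 + 0 + (-5) = 2. So 0 ≥ 2, which is false.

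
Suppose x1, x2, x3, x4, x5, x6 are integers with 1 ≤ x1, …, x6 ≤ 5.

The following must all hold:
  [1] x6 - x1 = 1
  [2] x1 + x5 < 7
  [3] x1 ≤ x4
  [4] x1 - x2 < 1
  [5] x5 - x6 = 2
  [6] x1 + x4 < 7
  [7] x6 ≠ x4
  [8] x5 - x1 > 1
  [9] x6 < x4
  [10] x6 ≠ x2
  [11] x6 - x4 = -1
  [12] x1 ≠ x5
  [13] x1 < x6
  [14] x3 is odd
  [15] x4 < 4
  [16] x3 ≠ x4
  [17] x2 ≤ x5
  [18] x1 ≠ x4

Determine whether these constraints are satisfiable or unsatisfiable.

Satisfiable

Setting (x1, x2, x3, x4, x5, x6) = (1, 3, 1, 3, 4, 2) satisfies everything: constraint 1: x6 - x1 = 1; constraint 2: x1 + x5 = 5; constraint 4: x1 - x2 = -2, and the others follow.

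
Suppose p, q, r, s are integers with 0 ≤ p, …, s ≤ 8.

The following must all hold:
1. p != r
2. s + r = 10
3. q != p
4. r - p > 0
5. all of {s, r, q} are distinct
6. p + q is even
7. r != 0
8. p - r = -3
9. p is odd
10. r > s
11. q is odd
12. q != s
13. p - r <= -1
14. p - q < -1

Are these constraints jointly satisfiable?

The assignment p = 5, q = 7, r = 8, s = 2 works:
  constraint 2 holds since s + r = 10.
  constraint 4 holds since r - p = 3.
  constraint 8 holds since p - r = -3.
The rest check out directly.

Satisfiable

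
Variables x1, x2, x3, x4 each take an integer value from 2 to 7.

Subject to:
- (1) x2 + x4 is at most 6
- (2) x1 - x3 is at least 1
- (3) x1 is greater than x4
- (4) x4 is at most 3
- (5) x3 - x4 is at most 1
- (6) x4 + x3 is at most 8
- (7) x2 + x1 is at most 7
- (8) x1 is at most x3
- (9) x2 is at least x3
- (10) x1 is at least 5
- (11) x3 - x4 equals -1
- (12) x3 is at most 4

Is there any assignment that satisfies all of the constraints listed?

Unsatisfiable

From constraint 10: x1 ≥ 5. From constraints 8 and 12: x1 ≤ x3 and x3 ≤ 4, so x1 ≤ 4. But 4 < 5, so no value of x1 works.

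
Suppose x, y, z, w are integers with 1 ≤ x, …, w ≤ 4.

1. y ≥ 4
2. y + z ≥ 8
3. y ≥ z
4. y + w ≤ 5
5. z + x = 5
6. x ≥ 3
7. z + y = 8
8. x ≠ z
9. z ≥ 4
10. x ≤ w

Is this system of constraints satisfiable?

Unsatisfiable

From constraints 3 and 9: y ≥ z ≥ 4. From constraints 6 and 10: w ≥ x ≥ 3. Hence y + w ≥ 7. But constraint 4 requires y + w ≤ 5, and 5 < 7. Contradiction.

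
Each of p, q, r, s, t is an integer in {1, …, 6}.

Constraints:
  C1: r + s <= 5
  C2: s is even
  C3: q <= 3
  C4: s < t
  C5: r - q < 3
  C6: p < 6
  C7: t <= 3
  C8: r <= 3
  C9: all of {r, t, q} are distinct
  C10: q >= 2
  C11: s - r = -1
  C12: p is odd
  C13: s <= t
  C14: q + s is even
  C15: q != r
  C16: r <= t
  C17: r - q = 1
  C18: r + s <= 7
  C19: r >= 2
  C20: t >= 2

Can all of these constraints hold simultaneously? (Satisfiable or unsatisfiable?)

Constraints 3, 7, 8, 10, 19, and 20 confine each of r, t, q to the 2 values {2, 3}.
Constraint 9 requires all 3 of them to be distinct, but only 2 values are available — impossible by the pigeonhole principle.

Unsatisfiable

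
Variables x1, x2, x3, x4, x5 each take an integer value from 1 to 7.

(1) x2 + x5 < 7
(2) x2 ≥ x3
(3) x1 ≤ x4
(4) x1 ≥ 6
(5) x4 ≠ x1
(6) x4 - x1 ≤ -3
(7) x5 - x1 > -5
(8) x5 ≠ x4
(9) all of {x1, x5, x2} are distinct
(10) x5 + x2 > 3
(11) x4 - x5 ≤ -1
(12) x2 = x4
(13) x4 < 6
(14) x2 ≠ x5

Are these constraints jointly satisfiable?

Unsatisfiable

From constraints 3 and 4: x4 ≥ x1 and x1 ≥ 6, so x4 ≥ 6. From constraint 13: x4 ≤ 5. But 5 < 6, so no value of x4 works.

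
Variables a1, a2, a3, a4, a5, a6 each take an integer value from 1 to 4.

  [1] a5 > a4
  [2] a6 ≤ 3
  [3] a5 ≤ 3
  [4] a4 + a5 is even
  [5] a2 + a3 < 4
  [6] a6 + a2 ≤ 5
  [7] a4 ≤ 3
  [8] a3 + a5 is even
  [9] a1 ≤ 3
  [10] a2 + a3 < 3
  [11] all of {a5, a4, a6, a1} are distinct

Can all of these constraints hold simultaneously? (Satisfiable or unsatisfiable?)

Unsatisfiable

Constraints 2, 3, 7, and 9 confine each of a5, a4, a6, a1 to the 3 values {1, …, 3} (the domain already gives each ≥ 1).
Constraint 11 requires all 4 of them to be distinct, but only 3 values are available — impossible by the pigeonhole principle.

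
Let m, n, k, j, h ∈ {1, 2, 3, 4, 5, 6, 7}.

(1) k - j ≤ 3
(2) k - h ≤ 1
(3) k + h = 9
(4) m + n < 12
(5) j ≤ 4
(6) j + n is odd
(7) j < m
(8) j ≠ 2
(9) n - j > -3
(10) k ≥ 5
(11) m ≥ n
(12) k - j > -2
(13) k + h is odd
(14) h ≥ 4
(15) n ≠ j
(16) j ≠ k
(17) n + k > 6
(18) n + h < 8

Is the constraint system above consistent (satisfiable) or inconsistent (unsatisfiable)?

Setting (m, n, k, j, h) = (6, 3, 5, 4, 4) satisfies everything: constraint 1: k - j = 1; constraint 2: k - h = 1; constraint 3: k + h = 9, and the others follow.

Satisfiable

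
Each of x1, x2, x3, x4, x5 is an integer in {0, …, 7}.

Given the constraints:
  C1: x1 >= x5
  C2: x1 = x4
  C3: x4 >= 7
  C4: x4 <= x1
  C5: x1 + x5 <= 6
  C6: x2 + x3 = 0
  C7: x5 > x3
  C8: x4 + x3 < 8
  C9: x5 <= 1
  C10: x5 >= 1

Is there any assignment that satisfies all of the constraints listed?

From constraints 3 and 4: x1 ≥ x4 ≥ 7. From constraint 10: x5 ≥ 1. Hence x1 + x5 ≥ 8. But constraint 5 requires x1 + x5 ≤ 6, and 6 < 8. Contradiction.

Unsatisfiable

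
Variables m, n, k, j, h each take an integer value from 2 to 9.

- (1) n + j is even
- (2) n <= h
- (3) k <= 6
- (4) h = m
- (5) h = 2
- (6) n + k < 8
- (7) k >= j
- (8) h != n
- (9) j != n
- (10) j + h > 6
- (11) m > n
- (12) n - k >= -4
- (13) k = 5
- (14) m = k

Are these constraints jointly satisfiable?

Constraint 5 fixes h = 2 and constraint 13 fixes k = 5. Constraints 4 and 14 give h = m = k, so h = k. But 2 ≠ 5 — contradiction.

Unsatisfiable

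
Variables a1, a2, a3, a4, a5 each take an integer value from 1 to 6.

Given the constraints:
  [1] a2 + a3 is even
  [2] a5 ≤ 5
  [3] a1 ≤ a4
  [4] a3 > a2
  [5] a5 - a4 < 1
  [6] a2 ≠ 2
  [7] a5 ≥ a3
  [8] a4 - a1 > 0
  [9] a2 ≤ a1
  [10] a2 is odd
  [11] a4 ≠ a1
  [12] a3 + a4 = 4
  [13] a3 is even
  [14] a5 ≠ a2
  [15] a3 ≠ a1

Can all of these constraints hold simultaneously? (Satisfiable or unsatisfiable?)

Constraint 10 makes a2 odd and constraint 13 makes a3 even, so a2 + a3 must be odd. Constraint 1 says a2 + a3 is even — contradiction.

Unsatisfiable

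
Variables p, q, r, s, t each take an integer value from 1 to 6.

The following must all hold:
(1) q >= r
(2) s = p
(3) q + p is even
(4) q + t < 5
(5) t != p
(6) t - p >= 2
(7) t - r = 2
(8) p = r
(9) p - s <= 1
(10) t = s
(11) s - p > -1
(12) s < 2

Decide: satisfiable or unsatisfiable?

Unsatisfiable

From constraints 2 and 10, t = s = p, so t = p. But constraint 5 says t ≠ p. Contradiction.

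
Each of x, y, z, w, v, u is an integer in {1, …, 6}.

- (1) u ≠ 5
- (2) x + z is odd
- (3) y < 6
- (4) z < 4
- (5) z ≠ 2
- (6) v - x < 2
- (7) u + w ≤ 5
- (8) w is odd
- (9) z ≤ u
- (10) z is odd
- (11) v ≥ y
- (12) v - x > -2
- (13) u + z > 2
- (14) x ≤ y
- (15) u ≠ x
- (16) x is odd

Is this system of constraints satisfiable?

Unsatisfiable

Constraint 16 makes x odd and constraint 10 makes z odd, so x + z must be even. Constraint 2 says x + z is odd — contradiction.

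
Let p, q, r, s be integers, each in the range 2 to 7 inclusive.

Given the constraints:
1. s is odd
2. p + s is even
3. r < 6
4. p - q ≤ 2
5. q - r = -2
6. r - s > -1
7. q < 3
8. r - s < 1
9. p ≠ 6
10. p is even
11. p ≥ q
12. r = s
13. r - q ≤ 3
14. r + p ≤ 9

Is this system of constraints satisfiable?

Unsatisfiable

Constraint 10 makes p even and constraint 1 makes s odd, so p + s must be odd. Constraint 2 says p + s is even — contradiction.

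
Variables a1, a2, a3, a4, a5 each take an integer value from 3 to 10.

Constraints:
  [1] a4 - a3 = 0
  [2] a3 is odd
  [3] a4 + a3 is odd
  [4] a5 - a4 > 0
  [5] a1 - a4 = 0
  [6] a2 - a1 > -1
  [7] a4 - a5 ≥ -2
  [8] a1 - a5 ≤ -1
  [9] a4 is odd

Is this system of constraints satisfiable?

Unsatisfiable

Constraint 9 makes a4 odd and constraint 2 makes a3 odd, so a4 + a3 must be even. Constraint 3 says a4 + a3 is odd — contradiction.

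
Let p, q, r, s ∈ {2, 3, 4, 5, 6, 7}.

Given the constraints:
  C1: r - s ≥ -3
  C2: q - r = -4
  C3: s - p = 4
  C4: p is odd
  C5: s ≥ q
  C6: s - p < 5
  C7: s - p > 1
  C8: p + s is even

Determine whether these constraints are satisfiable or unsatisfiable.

Satisfiable

Take p = 3, q = 3, r = 7, s = 7. Then constraint 1: r - s = 0; constraint 2: q - r = -4; constraint 3: s - p = 4, and every other listed constraint is also met.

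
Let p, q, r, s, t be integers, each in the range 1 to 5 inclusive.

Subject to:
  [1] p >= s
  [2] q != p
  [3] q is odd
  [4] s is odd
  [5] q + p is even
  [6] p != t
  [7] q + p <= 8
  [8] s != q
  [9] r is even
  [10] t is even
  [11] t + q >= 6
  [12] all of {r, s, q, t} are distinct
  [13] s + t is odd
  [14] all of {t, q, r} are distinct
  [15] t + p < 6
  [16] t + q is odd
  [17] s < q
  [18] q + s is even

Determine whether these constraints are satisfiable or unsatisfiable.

Satisfiable

One satisfying assignment is p = 1, q = 5, r = 2, s = 1, t = 4.
For the less obvious constraints — constraint 7: q + p = 6; constraint 11: t + q = 9; constraint 15: t + p = 5 — and the others hold by inspection.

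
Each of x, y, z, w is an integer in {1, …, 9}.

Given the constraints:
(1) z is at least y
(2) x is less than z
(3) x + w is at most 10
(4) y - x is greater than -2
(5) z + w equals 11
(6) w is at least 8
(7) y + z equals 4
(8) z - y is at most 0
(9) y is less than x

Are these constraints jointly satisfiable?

Constraints 2, 8, and 9 give z ≤ y, y < x, x < z. Chaining: z ≤ y < x < z, which forces z < z — impossible.

Unsatisfiable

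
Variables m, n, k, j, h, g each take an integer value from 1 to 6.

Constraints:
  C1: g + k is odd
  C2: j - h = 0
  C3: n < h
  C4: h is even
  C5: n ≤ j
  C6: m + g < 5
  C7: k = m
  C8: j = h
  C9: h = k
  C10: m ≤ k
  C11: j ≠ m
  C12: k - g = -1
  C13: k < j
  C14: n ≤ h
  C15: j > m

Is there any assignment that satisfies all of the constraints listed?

Unsatisfiable

From constraints 7, 8, and 9, j = h = k = m, so j = m. But constraint 11 says j ≠ m. Contradiction.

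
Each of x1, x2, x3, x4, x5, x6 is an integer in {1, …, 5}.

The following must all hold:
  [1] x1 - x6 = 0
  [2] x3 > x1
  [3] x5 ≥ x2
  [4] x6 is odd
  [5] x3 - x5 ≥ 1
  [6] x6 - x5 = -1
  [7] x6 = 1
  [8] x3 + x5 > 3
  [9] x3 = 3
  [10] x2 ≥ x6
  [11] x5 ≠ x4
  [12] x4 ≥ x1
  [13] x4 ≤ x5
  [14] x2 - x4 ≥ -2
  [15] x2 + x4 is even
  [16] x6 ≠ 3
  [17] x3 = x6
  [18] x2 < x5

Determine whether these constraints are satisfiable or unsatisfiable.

Constraint 9 fixes x3 = 3 and constraint 7 fixes x6 = 1, but constraint 17 requires x3 = x6. Since 3 ≠ 1, contradiction.

Unsatisfiable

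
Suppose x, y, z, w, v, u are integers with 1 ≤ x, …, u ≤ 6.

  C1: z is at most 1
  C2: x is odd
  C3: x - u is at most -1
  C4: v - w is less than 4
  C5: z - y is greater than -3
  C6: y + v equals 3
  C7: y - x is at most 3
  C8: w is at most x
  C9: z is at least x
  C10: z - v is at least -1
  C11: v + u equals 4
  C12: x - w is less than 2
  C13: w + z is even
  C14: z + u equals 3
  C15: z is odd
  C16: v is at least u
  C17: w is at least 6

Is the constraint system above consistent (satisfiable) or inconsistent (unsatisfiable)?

From constraints 8 and 17: x ≥ w and w ≥ 6, so x ≥ 6. From constraints 1 and 9: x ≤ z and z ≤ 1, so x ≤ 1. But 1 < 6, so no value of x works.

Unsatisfiable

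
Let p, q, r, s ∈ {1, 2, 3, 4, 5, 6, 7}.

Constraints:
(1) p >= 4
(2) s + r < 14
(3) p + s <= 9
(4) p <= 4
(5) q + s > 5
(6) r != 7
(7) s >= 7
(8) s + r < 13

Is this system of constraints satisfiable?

From constraint 1: p ≥ 4. From constraint 7: s ≥ 7. Hence p + s ≥ 11. But constraint 3 requires p + s ≤ 9, and 9 < 11. Contradiction.

Unsatisfiable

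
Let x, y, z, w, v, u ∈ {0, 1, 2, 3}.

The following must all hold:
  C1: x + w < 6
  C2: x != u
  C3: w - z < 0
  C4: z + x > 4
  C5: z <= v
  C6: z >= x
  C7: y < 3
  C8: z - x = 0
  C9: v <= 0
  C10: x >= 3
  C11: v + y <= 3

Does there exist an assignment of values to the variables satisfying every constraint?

Unsatisfiable

From constraints 6 and 10: z ≥ x and x ≥ 3, so z ≥ 3. From constraints 5 and 9: z ≤ v and v ≤ 0, so z ≤ 0. But 0 < 3, so no value of z works.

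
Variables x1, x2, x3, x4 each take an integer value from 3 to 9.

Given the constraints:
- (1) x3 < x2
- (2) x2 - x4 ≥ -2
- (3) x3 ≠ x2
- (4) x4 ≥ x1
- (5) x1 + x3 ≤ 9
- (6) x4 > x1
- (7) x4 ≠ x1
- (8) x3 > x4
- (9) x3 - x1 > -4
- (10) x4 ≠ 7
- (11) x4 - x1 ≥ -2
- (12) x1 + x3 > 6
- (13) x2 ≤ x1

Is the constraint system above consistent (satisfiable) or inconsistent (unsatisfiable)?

Constraints 1, 6, 8, and 13 give x2 ≤ x1, x1 < x4, x4 < x3, x3 < x2. Chaining: x2 ≤ x1 < x4 < x3 < x2, which forces x2 < x2 — impossible.

Unsatisfiable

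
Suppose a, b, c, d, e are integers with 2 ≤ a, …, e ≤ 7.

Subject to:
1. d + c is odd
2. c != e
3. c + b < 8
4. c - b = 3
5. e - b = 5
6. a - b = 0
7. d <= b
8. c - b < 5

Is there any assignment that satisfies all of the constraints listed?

Satisfiable

Try a = 2, b = 2, c = 5, d = 2, e = 7.
Check constraint 3: c + b = 7; constraint 4: c - b = 3. The remaining constraints are straightforward to verify.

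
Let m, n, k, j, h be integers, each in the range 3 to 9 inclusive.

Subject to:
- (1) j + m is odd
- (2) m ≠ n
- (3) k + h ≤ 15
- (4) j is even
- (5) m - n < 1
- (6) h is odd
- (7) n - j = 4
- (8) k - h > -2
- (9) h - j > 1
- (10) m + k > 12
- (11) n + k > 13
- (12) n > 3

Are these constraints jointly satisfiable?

Setting (m, n, k, j, h) = (7, 8, 6, 4, 7) satisfies everything: constraint 3: k + h = 13; constraint 5: m - n = -1; constraint 7: n - j = 4, and the others follow.

Satisfiable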